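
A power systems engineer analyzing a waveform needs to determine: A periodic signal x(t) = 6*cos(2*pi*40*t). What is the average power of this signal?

Average power of A*cos(wt) is A^2/2.
P = 6^2 / 2 = 36/2 = 18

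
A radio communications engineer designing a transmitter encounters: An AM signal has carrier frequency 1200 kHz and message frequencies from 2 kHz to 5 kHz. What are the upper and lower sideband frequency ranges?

Upper sideband (USB) = fc + [fm_low, fm_high] = 1200 + [2, 5] = [1202, 1205] kHz
Lower sideband (LSB) = fc - [fm_high, fm_low] = 1200 - [5, 2] = [1195, 1198] kHz
Total occupied spectrum: 1195 kHz to 1205 kHz (plus carrier at 1200 kHz)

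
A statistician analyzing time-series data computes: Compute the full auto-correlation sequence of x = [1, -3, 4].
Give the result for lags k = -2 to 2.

r_xx[k] = sum_m x[m]*x[m+k], indexed from 0, for k = -2 to 2:
  r_xx[-2] = x[2]*x[0] = 4
  r_xx[-1] = x[1]*x[0] + x[2]*x[1] = -15
  r_xx[0] = x[0]*x[0] + x[1]*x[1] + x[2]*x[2] = 26
  r_xx[1] = x[0]*x[1] + x[1]*x[2] = -15
  r_xx[2] = x[0]*x[2] = 4
r_xx = [4, -15, 26, -15, 4]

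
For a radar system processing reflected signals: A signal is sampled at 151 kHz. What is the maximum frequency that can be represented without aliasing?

The maximum frequency that can be represented without aliasing
is the Nyquist frequency: f_max = f_s / 2 = 151 kHz / 2 = 151/2 kHz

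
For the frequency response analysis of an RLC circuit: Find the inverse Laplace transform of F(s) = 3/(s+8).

Standard pair: k/(s+a) <-> k*e^(-at)*u(t)
With k=3, a=8: f(t) = 3*e^(-8t)*u(t)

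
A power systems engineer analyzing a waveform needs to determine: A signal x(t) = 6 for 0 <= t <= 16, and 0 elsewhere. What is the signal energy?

Energy = integral of |x(t)|^2 dt over the signal duration
= 6^2 * 16 = 36 * 16 = 576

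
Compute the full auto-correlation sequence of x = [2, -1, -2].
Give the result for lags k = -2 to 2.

r_xx[k] = sum_m x[m]*x[m+k], indexed from 0, for k = -2 to 2:
  r_xx[-2] = x[2]*x[0] = -4
  r_xx[-1] = x[1]*x[0] + x[2]*x[1] = 0
  r_xx[0] = x[0]*x[0] + x[1]*x[1] + x[2]*x[2] = 9
  r_xx[1] = x[0]*x[1] + x[1]*x[2] = 0
  r_xx[2] = x[0]*x[2] = -4
r_xx = [-4, 0, 9, 0, -4]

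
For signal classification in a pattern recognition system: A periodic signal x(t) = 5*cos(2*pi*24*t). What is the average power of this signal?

Average power of A*cos(wt) is A^2/2.
P = 5^2 / 2 = 25/2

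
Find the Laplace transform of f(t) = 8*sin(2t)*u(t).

Standard pair: sin(wt)*u(t) <-> w/(s^2+w^2)
With w = 2: L{8*sin(2t)*u(t)} = 16/(s^2+4)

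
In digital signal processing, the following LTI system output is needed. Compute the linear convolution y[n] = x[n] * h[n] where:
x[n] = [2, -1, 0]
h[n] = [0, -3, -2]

y[n] = sum_k x[k]*h[n-k]. Output length = len(x) + len(h) - 1 = 3 + 3 - 1 = 5.
y[0] = 2*0 = 0
y[1] = -1*0 + 2*-3 = -6
y[2] = 0*0 + -1*-3 + 2*-2 = -1
y[3] = 0*-3 + -1*-2 = 2
y[4] = 0*-2 = 0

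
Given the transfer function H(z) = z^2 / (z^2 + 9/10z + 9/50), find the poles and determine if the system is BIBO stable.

Poles are roots of the denominator: z^2 + 9/10z + 9/50 = 0.
Quadratic formula: z = [-(9/10) +/- sqrt((9/10)^2 - 4*(9/50))] / 2
Discriminant = 81/100 - 18/25 = 9/100; sqrt = 3/10.
z = (-9/10 +/- 3/10) / 2 => z = -3/10 or z = -3/5.
|p1| = 3/10, |p2| = 3/5.
For BIBO stability, all poles must lie inside the unit circle (|p| < 1).
System is STABLE since both |p| < 1.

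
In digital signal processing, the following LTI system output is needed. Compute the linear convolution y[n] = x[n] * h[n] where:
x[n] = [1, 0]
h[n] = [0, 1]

y[n] = sum_k x[k]*h[n-k]. Output length = len(x) + len(h) - 1 = 2 + 2 - 1 = 3.
y[0] = 1*0 = 0
y[1] = 0*0 + 1*1 = 1
y[2] = 0*1 = 0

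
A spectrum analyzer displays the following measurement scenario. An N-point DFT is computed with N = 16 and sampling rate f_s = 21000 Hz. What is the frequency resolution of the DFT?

DFT frequency resolution = f_s / N
= 21000 / 16 = 2625/2 Hz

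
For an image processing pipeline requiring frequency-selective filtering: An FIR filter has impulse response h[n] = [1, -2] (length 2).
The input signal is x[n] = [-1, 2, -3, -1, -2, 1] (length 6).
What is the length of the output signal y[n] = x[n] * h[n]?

For linear convolution, the output length is:
len(y) = len(x) + len(h) - 1 = 6 + 2 - 1 = 7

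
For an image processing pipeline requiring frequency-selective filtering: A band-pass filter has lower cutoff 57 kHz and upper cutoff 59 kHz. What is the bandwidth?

Bandwidth = f_high - f_low
= 59 kHz - 57 kHz = 2 kHz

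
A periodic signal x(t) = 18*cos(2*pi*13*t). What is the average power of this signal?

Average power of A*cos(wt) is A^2/2.
P = 18^2 / 2 = 324/2 = 162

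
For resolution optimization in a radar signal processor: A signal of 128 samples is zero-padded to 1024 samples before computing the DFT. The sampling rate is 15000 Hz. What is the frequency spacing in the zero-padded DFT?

Original DFT: N = 128, resolution = f_s/N = 15000/128 = 1875/16 Hz
Zero-padded DFT: N = 1024, resolution = f_s/N = 15000/1024 = 1875/128 Hz
Zero-padding interpolates the spectrum (finer frequency grid)
but does NOT improve the true spectral resolution (ability to resolve close frequencies).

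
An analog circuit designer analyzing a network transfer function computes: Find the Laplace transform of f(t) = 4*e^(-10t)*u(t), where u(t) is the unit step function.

Standard Laplace transform pair:
e^(-at)*u(t) <-> 1/(s+a)
With a = 10: L{4*e^(-10t)*u(t)} = 4/(s+10), ROC: Re(s) > -10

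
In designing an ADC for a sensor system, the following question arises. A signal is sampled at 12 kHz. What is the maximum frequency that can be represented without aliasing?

The maximum frequency that can be represented without aliasing
is the Nyquist frequency: f_max = f_s / 2 = 12 kHz / 2 = 6 kHz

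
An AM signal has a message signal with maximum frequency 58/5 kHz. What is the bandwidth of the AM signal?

In AM (double-sideband), the bandwidth is twice the message frequency.
BW = 2 * f_m = 2 * 58/5 kHz = 116/5 kHz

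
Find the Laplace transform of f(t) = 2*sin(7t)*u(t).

Standard pair: sin(wt)*u(t) <-> w/(s^2+w^2)
With w = 7: L{2*sin(7t)*u(t)} = 14/(s^2+49)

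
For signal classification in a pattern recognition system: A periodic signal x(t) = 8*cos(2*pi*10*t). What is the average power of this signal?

Average power of A*cos(wt) is A^2/2.
P = 8^2 / 2 = 64/2 = 32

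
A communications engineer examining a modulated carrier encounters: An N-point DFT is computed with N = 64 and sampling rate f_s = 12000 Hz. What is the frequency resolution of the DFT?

DFT frequency resolution = f_s / N
= 12000 / 64 = 375/2 Hz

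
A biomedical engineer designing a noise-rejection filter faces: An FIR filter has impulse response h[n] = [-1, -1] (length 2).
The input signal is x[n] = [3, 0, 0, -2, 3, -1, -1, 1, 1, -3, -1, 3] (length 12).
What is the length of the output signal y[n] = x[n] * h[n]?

For linear convolution, the output length is:
len(y) = len(x) + len(h) - 1 = 12 + 2 - 1 = 13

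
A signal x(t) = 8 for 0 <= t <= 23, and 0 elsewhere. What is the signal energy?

Energy = integral of |x(t)|^2 dt over the signal duration
= 8^2 * 23 = 64 * 23 = 1472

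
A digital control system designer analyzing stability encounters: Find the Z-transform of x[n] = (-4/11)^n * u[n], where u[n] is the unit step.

The Z-transform of a^n * u[n] is z/(z-a) for |z| > |a|.
Here a = -4/11, so X(z) = z/(z - (-4/11)) = 11z/(11z + 4)
ROC: |z| > 4/11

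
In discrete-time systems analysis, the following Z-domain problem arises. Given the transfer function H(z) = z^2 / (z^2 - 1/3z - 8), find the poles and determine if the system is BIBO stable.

Poles are roots of the denominator: z^2 - 1/3z - 8 = 0.
Quadratic formula: z = [-(-1/3) +/- sqrt((-1/3)^2 - 4*(-8))] / 2
Discriminant = 1/9 + 32 = 289/9; sqrt = 17/3.
z = (1/3 +/- 17/3) / 2 => z = 3 or z = -8/3.
|p1| = 8/3, |p2| = 3.
For BIBO stability, all poles must lie inside the unit circle (|p| < 1).
System is UNSTABLE since at least one |p| >= 1.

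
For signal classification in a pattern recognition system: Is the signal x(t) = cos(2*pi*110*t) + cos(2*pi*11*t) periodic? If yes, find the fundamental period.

f1 = 110 Hz, f2 = 11 Hz
Period T1 = 1/110, T2 = 1/11
Ratio T1/T2 = 11/110, which is rational.
The signal is periodic with fundamental period T = 1/GCD(110,11) = 1/11 s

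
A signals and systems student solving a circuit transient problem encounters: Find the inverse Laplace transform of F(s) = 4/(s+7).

Standard pair: k/(s+a) <-> k*e^(-at)*u(t)
With k=4, a=7: f(t) = 4*e^(-7t)*u(t)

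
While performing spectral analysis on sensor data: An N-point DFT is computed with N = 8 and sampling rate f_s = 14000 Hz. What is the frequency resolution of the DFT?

DFT frequency resolution = f_s / N
= 14000 / 8 = 1750 Hz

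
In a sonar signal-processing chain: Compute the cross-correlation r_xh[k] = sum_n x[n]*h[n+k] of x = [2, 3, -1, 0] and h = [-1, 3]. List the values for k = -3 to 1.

Both sequences indexed from 0 and zero outside their support.
Lags with overlap: k = -3 to 1.
  r_xh[-3] = x[3]*h[0] = 0
  r_xh[-2] = x[2]*h[0] + x[3]*h[1] = 1
  r_xh[-1] = x[1]*h[0] + x[2]*h[1] = -6
  r_xh[0] = x[0]*h[0] + x[1]*h[1] = 7
  r_xh[1] = x[0]*h[1] = 6
r_xh = [0, 1, -6, 7, 6] (for k = -3, ..., 1)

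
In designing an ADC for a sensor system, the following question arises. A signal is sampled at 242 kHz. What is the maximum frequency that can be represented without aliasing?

The maximum frequency that can be represented without aliasing
is the Nyquist frequency: f_max = f_s / 2 = 242 kHz / 2 = 121 kHz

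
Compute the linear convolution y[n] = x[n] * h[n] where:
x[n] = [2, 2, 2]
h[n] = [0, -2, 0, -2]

y[n] = sum_k x[k]*h[n-k]. Output length = len(x) + len(h) - 1 = 3 + 4 - 1 = 6.
y[0] = 2*0 = 0
y[1] = 2*0 + 2*-2 = -4
y[2] = 2*0 + 2*-2 + 2*0 = -4
y[3] = 2*-2 + 2*0 + 2*-2 = -8
y[4] = 2*0 + 2*-2 = -4
y[5] = 2*-2 = -4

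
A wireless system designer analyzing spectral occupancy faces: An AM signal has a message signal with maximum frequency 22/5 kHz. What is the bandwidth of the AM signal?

In AM (double-sideband), the bandwidth is twice the message frequency.
BW = 2 * f_m = 2 * 22/5 kHz = 44/5 kHz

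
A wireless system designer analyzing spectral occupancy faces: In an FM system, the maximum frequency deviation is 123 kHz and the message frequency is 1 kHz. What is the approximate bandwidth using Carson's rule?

Carson's rule: BW = 2*(delta_f + f_m)
= 2*(123 + 1) kHz = 248 kHz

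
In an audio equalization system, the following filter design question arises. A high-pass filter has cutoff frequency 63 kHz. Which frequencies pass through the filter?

A high-pass filter passes all frequencies above the cutoff frequency 63 kHz and attenuates lower frequencies.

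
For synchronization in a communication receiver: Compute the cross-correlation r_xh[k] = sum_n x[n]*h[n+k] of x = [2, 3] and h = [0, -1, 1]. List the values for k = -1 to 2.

Both sequences indexed from 0 and zero outside their support.
Lags with overlap: k = -1 to 2.
  r_xh[-1] = x[1]*h[0] = 0
  r_xh[0] = x[0]*h[0] + x[1]*h[1] = -3
  r_xh[1] = x[0]*h[1] + x[1]*h[2] = 1
  r_xh[2] = x[0]*h[2] = 2
r_xh = [0, -3, 1, 2] (for k = -1, ..., 2)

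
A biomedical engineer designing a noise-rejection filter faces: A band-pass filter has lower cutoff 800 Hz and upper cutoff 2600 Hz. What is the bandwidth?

Bandwidth = f_high - f_low
= 2600 Hz - 800 Hz = 1800 Hz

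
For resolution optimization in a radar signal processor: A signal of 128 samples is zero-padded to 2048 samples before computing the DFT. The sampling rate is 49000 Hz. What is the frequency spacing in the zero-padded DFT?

Original DFT: N = 128, resolution = f_s/N = 49000/128 = 6125/16 Hz
Zero-padded DFT: N = 2048, resolution = f_s/N = 49000/2048 = 6125/256 Hz
Zero-padding interpolates the spectrum (finer frequency grid)
but does NOT improve the true spectral resolution (ability to resolve close frequencies).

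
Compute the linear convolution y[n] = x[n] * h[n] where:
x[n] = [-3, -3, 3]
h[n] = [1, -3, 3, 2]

y[n] = sum_k x[k]*h[n-k]. Output length = len(x) + len(h) - 1 = 3 + 4 - 1 = 6.
y[0] = -3*1 = -3
y[1] = -3*1 + -3*-3 = 6
y[2] = 3*1 + -3*-3 + -3*3 = 3
y[3] = 3*-3 + -3*3 + -3*2 = -24
y[4] = 3*3 + -3*2 = 3
y[5] = 3*2 = 6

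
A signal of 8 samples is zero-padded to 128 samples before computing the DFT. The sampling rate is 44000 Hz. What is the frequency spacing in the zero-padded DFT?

Original DFT: N = 8, resolution = f_s/N = 44000/8 = 5500 Hz
Zero-padded DFT: N = 128, resolution = f_s/N = 44000/128 = 1375/4 Hz
Zero-padding interpolates the spectrum (finer frequency grid)
but does NOT improve the true spectral resolution (ability to resolve close frequencies).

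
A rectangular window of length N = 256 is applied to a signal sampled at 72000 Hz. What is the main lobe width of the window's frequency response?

For a rectangular window of length N,
the main lobe width in frequency is 2*f_s/N.
= 2*72000/256 = 1125/2 Hz
This determines the minimum frequency separation for resolving two sinusoids.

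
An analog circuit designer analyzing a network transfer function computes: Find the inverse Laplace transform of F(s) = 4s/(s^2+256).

Standard pair: s/(s^2+w^2) <-> cos(wt)*u(t)
With k=4, w=16: f(t) = 4*cos(16t)*u(t)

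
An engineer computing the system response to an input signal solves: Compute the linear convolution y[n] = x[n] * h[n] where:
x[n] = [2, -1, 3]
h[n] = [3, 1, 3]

y[n] = sum_k x[k]*h[n-k]. Output length = len(x) + len(h) - 1 = 3 + 3 - 1 = 5.
y[0] = 2*3 = 6
y[1] = -1*3 + 2*1 = -1
y[2] = 3*3 + -1*1 + 2*3 = 14
y[3] = 3*1 + -1*3 = 0
y[4] = 3*3 = 9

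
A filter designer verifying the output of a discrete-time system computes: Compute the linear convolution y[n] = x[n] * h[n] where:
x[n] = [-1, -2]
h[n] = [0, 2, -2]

y[n] = sum_k x[k]*h[n-k]. Output length = len(x) + len(h) - 1 = 2 + 3 - 1 = 4.
y[0] = -1*0 = 0
y[1] = -2*0 + -1*2 = -2
y[2] = -2*2 + -1*-2 = -2
y[3] = -2*-2 = 4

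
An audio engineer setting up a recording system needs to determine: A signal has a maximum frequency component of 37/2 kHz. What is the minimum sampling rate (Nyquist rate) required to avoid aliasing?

By the Nyquist-Shannon sampling theorem,
the minimum sampling rate (Nyquist rate) must be at least 2 * f_max.
Nyquist rate = 2 * 37/2 kHz = 37 kHz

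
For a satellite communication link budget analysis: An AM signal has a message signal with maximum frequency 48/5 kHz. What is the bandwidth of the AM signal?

In AM (double-sideband), the bandwidth is twice the message frequency.
BW = 2 * f_m = 2 * 48/5 kHz = 96/5 kHz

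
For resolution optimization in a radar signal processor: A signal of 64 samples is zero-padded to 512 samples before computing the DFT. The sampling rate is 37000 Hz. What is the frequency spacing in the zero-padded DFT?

Original DFT: N = 64, resolution = f_s/N = 37000/64 = 4625/8 Hz
Zero-padded DFT: N = 512, resolution = f_s/N = 37000/512 = 4625/64 Hz
Zero-padding interpolates the spectrum (finer frequency grid)
but does NOT improve the true spectral resolution (ability to resolve close frequencies).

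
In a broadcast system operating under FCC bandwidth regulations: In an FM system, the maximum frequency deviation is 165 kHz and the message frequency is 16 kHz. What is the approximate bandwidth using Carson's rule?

Carson's rule: BW = 2*(delta_f + f_m)
= 2*(165 + 16) kHz = 362 kHz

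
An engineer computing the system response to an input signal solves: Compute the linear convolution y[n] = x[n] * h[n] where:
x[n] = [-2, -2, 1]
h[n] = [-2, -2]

y[n] = sum_k x[k]*h[n-k]. Output length = len(x) + len(h) - 1 = 3 + 2 - 1 = 4.
y[0] = -2*-2 = 4
y[1] = -2*-2 + -2*-2 = 8
y[2] = 1*-2 + -2*-2 = 2
y[3] = 1*-2 = -2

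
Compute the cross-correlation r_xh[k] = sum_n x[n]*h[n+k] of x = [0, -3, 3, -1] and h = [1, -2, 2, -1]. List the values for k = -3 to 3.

Both sequences indexed from 0 and zero outside their support.
Lags with overlap: k = -3 to 3.
  r_xh[-3] = x[3]*h[0] = -1
  r_xh[-2] = x[2]*h[0] + x[3]*h[1] = 5
  r_xh[-1] = x[1]*h[0] + x[2]*h[1] + x[3]*h[2] = -11
  r_xh[0] = x[0]*h[0] + x[1]*h[1] + x[2]*h[2] + x[3]*h[3] = 13
  r_xh[1] = x[0]*h[1] + x[1]*h[2] + x[2]*h[3] = -9
  r_xh[2] = x[0]*h[2] + x[1]*h[3] = 3
  r_xh[3] = x[0]*h[3] = 0
r_xh = [-1, 5, -11, 13, -9, 3, 0] (for k = -3, ..., 3)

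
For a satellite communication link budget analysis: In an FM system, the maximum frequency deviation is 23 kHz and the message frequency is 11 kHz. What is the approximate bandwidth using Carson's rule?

Carson's rule: BW = 2*(delta_f + f_m)
= 2*(23 + 11) kHz = 68 kHz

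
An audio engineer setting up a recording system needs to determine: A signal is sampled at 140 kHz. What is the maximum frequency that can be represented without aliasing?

The maximum frequency that can be represented without aliasing
is the Nyquist frequency: f_max = f_s / 2 = 140 kHz / 2 = 70 kHz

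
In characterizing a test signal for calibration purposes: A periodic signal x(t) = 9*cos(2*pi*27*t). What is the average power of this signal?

Average power of A*cos(wt) is A^2/2.
P = 9^2 / 2 = 81/2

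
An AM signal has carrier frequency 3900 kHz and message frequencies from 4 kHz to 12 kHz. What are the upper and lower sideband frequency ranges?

Upper sideband (USB) = fc + [fm_low, fm_high] = 3900 + [4, 12] = [3904, 3912] kHz
Lower sideband (LSB) = fc - [fm_high, fm_low] = 3900 - [12, 4] = [3888, 3896] kHz
Total occupied spectrum: 3888 kHz to 3912 kHz (plus carrier at 3900 kHz)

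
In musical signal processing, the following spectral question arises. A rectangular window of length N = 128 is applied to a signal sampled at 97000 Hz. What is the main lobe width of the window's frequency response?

For a rectangular window of length N,
the main lobe width in frequency is 2*f_s/N.
= 2*97000/128 = 12125/8 Hz
This determines the minimum frequency separation for resolving two sinusoids.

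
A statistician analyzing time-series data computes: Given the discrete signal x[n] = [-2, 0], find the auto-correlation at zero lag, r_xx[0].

The auto-correlation at zero lag r_xx[0] equals the signal energy.
r_xx[0] = sum of x[n]^2 = (-2)^2 + 0^2
= 4 + 0 = 4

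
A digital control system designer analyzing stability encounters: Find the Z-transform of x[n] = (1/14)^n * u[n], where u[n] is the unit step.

The Z-transform of a^n * u[n] is z/(z-a) for |z| > |a|.
Here a = 1/14, so X(z) = z/(z - (1/14)) = 14z/(14z - 1)
ROC: |z| > 1/14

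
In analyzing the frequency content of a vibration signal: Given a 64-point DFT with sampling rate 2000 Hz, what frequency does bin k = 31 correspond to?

The frequency of DFT bin k is: f_k = k * f_s / N
f_31 = 31 * 2000 / 64 = 3875/4 Hz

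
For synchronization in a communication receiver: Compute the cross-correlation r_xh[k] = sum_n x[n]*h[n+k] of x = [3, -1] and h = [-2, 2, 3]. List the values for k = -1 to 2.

Both sequences indexed from 0 and zero outside their support.
Lags with overlap: k = -1 to 2.
  r_xh[-1] = x[1]*h[0] = 2
  r_xh[0] = x[0]*h[0] + x[1]*h[1] = -8
  r_xh[1] = x[0]*h[1] + x[1]*h[2] = 3
  r_xh[2] = x[0]*h[2] = 9
r_xh = [2, -8, 3, 9] (for k = -1, ..., 2)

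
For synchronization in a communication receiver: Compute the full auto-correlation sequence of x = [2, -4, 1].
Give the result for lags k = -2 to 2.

r_xx[k] = sum_m x[m]*x[m+k], indexed from 0, for k = -2 to 2:
  r_xx[-2] = x[2]*x[0] = 2
  r_xx[-1] = x[1]*x[0] + x[2]*x[1] = -12
  r_xx[0] = x[0]*x[0] + x[1]*x[1] + x[2]*x[2] = 21
  r_xx[1] = x[0]*x[1] + x[1]*x[2] = -12
  r_xx[2] = x[0]*x[2] = 2
r_xx = [2, -12, 21, -12, 2]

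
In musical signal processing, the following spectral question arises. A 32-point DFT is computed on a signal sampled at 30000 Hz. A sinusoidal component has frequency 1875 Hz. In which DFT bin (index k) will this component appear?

DFT frequency resolution = f_s/N = 30000/32 = 1875/2 Hz
Bin index k = f_signal / resolution = 1875 / 1875/2 = 2
The signal frequency 1875 Hz falls in DFT bin k = 2.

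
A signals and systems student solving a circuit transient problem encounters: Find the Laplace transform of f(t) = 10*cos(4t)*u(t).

Standard pair: cos(wt)*u(t) <-> s/(s^2+w^2)
With w = 4: L{10*cos(4t)*u(t)} = 10s/(s^2+16)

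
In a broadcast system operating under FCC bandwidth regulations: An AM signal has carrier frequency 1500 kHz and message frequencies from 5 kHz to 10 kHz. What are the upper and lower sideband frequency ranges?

Upper sideband (USB) = fc + [fm_low, fm_high] = 1500 + [5, 10] = [1505, 1510] kHz
Lower sideband (LSB) = fc - [fm_high, fm_low] = 1500 - [10, 5] = [1490, 1495] kHz
Total occupied spectrum: 1490 kHz to 1510 kHz (plus carrier at 1500 kHz)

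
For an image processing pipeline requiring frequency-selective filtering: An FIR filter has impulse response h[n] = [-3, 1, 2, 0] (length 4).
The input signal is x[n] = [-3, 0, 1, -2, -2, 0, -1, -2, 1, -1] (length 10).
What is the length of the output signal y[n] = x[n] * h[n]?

For linear convolution, the output length is:
len(y) = len(x) + len(h) - 1 = 10 + 4 - 1 = 13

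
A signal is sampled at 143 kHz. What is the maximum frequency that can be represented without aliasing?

The maximum frequency that can be represented without aliasing
is the Nyquist frequency: f_max = f_s / 2 = 143 kHz / 2 = 143/2 kHz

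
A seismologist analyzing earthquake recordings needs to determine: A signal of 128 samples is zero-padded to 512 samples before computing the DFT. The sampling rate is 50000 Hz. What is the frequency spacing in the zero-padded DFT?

Original DFT: N = 128, resolution = f_s/N = 50000/128 = 3125/8 Hz
Zero-padded DFT: N = 512, resolution = f_s/N = 50000/512 = 3125/32 Hz
Zero-padding interpolates the spectrum (finer frequency grid)
but does NOT improve the true spectral resolution (ability to resolve close frequencies).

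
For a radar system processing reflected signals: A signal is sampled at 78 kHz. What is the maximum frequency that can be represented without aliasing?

The maximum frequency that can be represented without aliasing
is the Nyquist frequency: f_max = f_s / 2 = 78 kHz / 2 = 39 kHz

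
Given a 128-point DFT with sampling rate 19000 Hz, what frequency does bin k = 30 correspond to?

The frequency of DFT bin k is: f_k = k * f_s / N
f_30 = 30 * 19000 / 128 = 35625/8 Hz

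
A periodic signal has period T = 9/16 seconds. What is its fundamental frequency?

The fundamental frequency is the reciprocal of the period.
f = 1/T = 1/(9/16) = 16/9 Hz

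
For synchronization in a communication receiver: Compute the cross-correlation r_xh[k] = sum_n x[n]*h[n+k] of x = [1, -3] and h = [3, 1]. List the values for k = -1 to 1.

Both sequences indexed from 0 and zero outside their support.
Lags with overlap: k = -1 to 1.
  r_xh[-1] = x[1]*h[0] = -9
  r_xh[0] = x[0]*h[0] + x[1]*h[1] = 0
  r_xh[1] = x[0]*h[1] = 1
r_xh = [-9, 0, 1] (for k = -1, ..., 1)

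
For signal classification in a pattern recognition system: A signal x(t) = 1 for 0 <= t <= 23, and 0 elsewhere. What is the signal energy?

Energy = integral of |x(t)|^2 dt over the signal duration
= 1^2 * 23 = 1 * 23 = 23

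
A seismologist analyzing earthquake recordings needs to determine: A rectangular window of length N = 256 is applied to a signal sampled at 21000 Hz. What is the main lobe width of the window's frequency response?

For a rectangular window of length N,
the main lobe width in frequency is 2*f_s/N.
= 2*21000/256 = 2625/16 Hz
This determines the minimum frequency separation for resolving two sinusoids.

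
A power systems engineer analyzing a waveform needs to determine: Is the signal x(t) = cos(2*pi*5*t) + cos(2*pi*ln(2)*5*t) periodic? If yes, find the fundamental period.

f1 = 5 Hz, f2 = 5*ln(2) Hz
Ratio f2/f1 = ln(2), which is irrational.
Since the frequency ratio is irrational, no common period exists.
The signal is not periodic.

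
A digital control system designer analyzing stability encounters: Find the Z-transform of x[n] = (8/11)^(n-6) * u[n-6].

Time-shifting property: if X(z) = Z{x[n]}, then Z{x[n-d]} = z^(-d) * X(z)
X(z) = z/(z - 8/11) for x[n] = (8/11)^n * u[n]
Z{x[n-6]} = z^(-6) * z/(z - 8/11) = z^(-5)/(z - 8/11)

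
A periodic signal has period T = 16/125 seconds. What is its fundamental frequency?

The fundamental frequency is the reciprocal of the period.
f = 1/T = 1/(16/125) = 125/16 Hz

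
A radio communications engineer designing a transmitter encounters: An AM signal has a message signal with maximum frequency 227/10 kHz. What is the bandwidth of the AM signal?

In AM (double-sideband), the bandwidth is twice the message frequency.
BW = 2 * f_m = 2 * 227/10 kHz = 227/5 kHz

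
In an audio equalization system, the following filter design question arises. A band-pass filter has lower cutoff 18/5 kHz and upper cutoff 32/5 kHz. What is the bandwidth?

Bandwidth = f_high - f_low
= 32/5 kHz - 18/5 kHz = 14/5 kHz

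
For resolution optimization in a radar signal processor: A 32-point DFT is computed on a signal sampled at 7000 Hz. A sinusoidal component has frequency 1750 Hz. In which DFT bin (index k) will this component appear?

DFT frequency resolution = f_s/N = 7000/32 = 875/4 Hz
Bin index k = f_signal / resolution = 1750 / 875/4 = 8
The signal frequency 1750 Hz falls in DFT bin k = 8.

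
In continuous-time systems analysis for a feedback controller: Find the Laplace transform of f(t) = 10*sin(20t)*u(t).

Standard pair: sin(wt)*u(t) <-> w/(s^2+w^2)
With w = 20: L{10*sin(20t)*u(t)} = 200/(s^2+400)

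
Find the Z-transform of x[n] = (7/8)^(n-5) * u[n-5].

Time-shifting property: if X(z) = Z{x[n]}, then Z{x[n-d]} = z^(-d) * X(z)
X(z) = z/(z - 7/8) for x[n] = (7/8)^n * u[n]
Z{x[n-5]} = z^(-5) * z/(z - 7/8) = z^(-4)/(z - 7/8)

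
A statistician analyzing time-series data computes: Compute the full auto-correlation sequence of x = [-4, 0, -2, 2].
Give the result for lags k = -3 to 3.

r_xx[k] = sum_m x[m]*x[m+k], indexed from 0, for k = -3 to 3:
  r_xx[-3] = x[3]*x[0] = -8
  r_xx[-2] = x[2]*x[0] + x[3]*x[1] = 8
  r_xx[-1] = x[1]*x[0] + x[2]*x[1] + x[3]*x[2] = -4
  r_xx[0] = x[0]*x[0] + x[1]*x[1] + x[2]*x[2] + x[3]*x[3] = 24
  r_xx[1] = x[0]*x[1] + x[1]*x[2] + x[2]*x[3] = -4
  r_xx[2] = x[0]*x[2] + x[1]*x[3] = 8
  r_xx[3] = x[0]*x[3] = -8
r_xx = [-8, 8, -4, 24, -4, 8, -8]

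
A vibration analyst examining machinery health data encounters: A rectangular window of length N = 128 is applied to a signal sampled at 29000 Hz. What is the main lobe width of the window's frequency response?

For a rectangular window of length N,
the main lobe width in frequency is 2*f_s/N.
= 2*29000/128 = 3625/8 Hz
This determines the minimum frequency separation for resolving two sinusoids.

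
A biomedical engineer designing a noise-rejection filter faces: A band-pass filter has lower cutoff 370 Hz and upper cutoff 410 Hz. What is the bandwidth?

Bandwidth = f_high - f_low
= 410 Hz - 370 Hz = 40 Hz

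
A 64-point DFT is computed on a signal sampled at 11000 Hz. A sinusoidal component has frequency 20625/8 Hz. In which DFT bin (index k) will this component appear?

DFT frequency resolution = f_s/N = 11000/64 = 1375/8 Hz
Bin index k = f_signal / resolution = 20625/8 / 1375/8 = 15
The signal frequency 20625/8 Hz falls in DFT bin k = 15.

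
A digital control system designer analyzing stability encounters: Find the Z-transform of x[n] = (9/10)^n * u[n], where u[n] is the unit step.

The Z-transform of a^n * u[n] is z/(z-a) for |z| > |a|.
Here a = 9/10, so X(z) = z/(z - (9/10)) = 10z/(10z - 9)
ROC: |z| > 9/10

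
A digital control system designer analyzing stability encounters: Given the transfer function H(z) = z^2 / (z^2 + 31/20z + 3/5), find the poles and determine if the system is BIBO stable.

Poles are roots of the denominator: z^2 + 31/20z + 3/5 = 0.
Quadratic formula: z = [-(31/20) +/- sqrt((31/20)^2 - 4*(3/5))] / 2
Discriminant = 961/400 - 12/5 = 1/400; sqrt = 1/20.
z = (-31/20 +/- 1/20) / 2 => z = -3/4 or z = -4/5.
|p1| = 3/4, |p2| = 4/5.
For BIBO stability, all poles must lie inside the unit circle (|p| < 1).
System is STABLE since both |p| < 1.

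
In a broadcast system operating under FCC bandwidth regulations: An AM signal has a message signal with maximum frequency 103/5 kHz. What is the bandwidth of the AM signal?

In AM (double-sideband), the bandwidth is twice the message frequency.
BW = 2 * f_m = 2 * 103/5 kHz = 206/5 kHz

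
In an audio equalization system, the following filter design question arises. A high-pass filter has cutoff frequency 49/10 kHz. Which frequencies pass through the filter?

A high-pass filter passes all frequencies above the cutoff frequency 49/10 kHz and attenuates lower frequencies.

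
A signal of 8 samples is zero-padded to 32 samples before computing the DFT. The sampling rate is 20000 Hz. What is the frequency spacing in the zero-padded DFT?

Original DFT: N = 8, resolution = f_s/N = 20000/8 = 2500 Hz
Zero-padded DFT: N = 32, resolution = f_s/N = 20000/32 = 625 Hz
Zero-padding interpolates the spectrum (finer frequency grid)
but does NOT improve the true spectral resolution (ability to resolve close frequencies).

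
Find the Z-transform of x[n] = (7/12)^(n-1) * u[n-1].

Time-shifting property: if X(z) = Z{x[n]}, then Z{x[n-d]} = z^(-d) * X(z)
X(z) = z/(z - 7/12) for x[n] = (7/12)^n * u[n]
Z{x[n-1]} = z^(-1) * z/(z - 7/12) = 1/(z - 7/12)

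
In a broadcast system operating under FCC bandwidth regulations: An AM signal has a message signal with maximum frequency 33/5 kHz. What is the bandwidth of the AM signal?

In AM (double-sideband), the bandwidth is twice the message frequency.
BW = 2 * f_m = 2 * 33/5 kHz = 66/5 kHz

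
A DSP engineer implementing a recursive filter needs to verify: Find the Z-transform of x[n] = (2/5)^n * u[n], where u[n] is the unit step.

The Z-transform of a^n * u[n] is z/(z-a) for |z| > |a|.
Here a = 2/5, so X(z) = z/(z - (2/5)) = 5z/(5z - 2)
ROC: |z| > 2/5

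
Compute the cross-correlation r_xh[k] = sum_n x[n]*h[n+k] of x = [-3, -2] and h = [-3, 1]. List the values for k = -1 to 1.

Both sequences indexed from 0 and zero outside their support.
Lags with overlap: k = -1 to 1.
  r_xh[-1] = x[1]*h[0] = 6
  r_xh[0] = x[0]*h[0] + x[1]*h[1] = 7
  r_xh[1] = x[0]*h[1] = -3
r_xh = [6, 7, -3] (for k = -1, ..., 1)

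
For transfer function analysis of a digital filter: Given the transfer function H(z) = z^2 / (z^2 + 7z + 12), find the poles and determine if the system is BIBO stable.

Poles are roots of the denominator: z^2 + 7z + 12 = 0.
Quadratic formula: z = [-(7) +/- sqrt((7)^2 - 4*(12))] / 2
Discriminant = 49 - 48 = 1; sqrt = 1.
z = (-7 +/- 1) / 2 => z = -3 or z = -4.
|p1| = 3, |p2| = 4.
For BIBO stability, all poles must lie inside the unit circle (|p| < 1).
System is UNSTABLE since at least one |p| >= 1.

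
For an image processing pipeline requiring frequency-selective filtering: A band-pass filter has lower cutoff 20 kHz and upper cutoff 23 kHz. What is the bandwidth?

Bandwidth = f_high - f_low
= 23 kHz - 20 kHz = 3 kHz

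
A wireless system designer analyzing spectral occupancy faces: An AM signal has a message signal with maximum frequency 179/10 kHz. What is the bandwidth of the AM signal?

In AM (double-sideband), the bandwidth is twice the message frequency.
BW = 2 * f_m = 2 * 179/10 kHz = 179/5 kHz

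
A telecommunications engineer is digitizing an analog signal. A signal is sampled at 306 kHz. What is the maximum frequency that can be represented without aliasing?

The maximum frequency that can be represented without aliasing
is the Nyquist frequency: f_max = f_s / 2 = 306 kHz / 2 = 153 kHz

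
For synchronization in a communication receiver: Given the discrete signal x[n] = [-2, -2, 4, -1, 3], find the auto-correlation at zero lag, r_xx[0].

The auto-correlation at zero lag r_xx[0] equals the signal energy.
r_xx[0] = sum of x[n]^2 = (-2)^2 + (-2)^2 + 4^2 + (-1)^2 + 3^2
= 4 + 4 + 16 + 1 + 9 = 34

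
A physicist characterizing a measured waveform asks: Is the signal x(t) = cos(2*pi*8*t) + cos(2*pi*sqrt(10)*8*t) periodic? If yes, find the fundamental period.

f1 = 8 Hz, f2 = 8*sqrt(10) Hz
Ratio f2/f1 = sqrt(10), which is irrational.
Since the frequency ratio is irrational, no common period exists.
The signal is not periodic.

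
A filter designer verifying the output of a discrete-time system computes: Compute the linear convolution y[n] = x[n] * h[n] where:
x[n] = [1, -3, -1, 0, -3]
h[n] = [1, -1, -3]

y[n] = sum_k x[k]*h[n-k]. Output length = len(x) + len(h) - 1 = 5 + 3 - 1 = 7.
y[0] = 1*1 = 1
y[1] = -3*1 + 1*-1 = -4
y[2] = -1*1 + -3*-1 + 1*-3 = -1
y[3] = 0*1 + -1*-1 + -3*-3 = 10
y[4] = -3*1 + 0*-1 + -1*-3 = 0
y[5] = -3*-1 + 0*-3 = 3
y[6] = -3*-3 = 9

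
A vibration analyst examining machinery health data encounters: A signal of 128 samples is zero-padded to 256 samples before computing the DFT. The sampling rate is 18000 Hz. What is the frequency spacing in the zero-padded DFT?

Original DFT: N = 128, resolution = f_s/N = 18000/128 = 1125/8 Hz
Zero-padded DFT: N = 256, resolution = f_s/N = 18000/256 = 1125/16 Hz
Zero-padding interpolates the spectrum (finer frequency grid)
but does NOT improve the true spectral resolution (ability to resolve close frequencies).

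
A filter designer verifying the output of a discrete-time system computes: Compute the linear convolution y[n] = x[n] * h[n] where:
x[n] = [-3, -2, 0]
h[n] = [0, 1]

y[n] = sum_k x[k]*h[n-k]. Output length = len(x) + len(h) - 1 = 3 + 2 - 1 = 4.
y[0] = -3*0 = 0
y[1] = -2*0 + -3*1 = -3
y[2] = 0*0 + -2*1 = -2
y[3] = 0*1 = 0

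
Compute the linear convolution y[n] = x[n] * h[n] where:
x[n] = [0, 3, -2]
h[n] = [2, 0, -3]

y[n] = sum_k x[k]*h[n-k]. Output length = len(x) + len(h) - 1 = 3 + 3 - 1 = 5.
y[0] = 0*2 = 0
y[1] = 3*2 + 0*0 = 6
y[2] = -2*2 + 3*0 + 0*-3 = -4
y[3] = -2*0 + 3*-3 = -9
y[4] = -2*-3 = 6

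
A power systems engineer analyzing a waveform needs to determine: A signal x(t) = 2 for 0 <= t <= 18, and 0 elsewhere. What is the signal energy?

Energy = integral of |x(t)|^2 dt over the signal duration
= 2^2 * 18 = 4 * 18 = 72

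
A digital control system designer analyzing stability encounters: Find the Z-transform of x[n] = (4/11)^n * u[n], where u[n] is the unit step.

The Z-transform of a^n * u[n] is z/(z-a) for |z| > |a|.
Here a = 4/11, so X(z) = z/(z - (4/11)) = 11z/(11z - 4)
ROC: |z| > 4/11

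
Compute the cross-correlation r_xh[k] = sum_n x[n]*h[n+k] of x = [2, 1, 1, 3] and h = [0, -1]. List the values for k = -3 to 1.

Both sequences indexed from 0 and zero outside their support.
Lags with overlap: k = -3 to 1.
  r_xh[-3] = x[3]*h[0] = 0
  r_xh[-2] = x[2]*h[0] + x[3]*h[1] = -3
  r_xh[-1] = x[1]*h[0] + x[2]*h[1] = -1
  r_xh[0] = x[0]*h[0] + x[1]*h[1] = -1
  r_xh[1] = x[0]*h[1] = -2
r_xh = [0, -3, -1, -1, -2] (for k = -3, ..., 1)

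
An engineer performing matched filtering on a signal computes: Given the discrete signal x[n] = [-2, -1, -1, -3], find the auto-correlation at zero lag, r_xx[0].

The auto-correlation at zero lag r_xx[0] equals the signal energy.
r_xx[0] = sum of x[n]^2 = (-2)^2 + (-1)^2 + (-1)^2 + (-3)^2
= 4 + 1 + 1 + 9 = 15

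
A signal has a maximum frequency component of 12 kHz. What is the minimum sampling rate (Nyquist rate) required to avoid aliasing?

By the Nyquist-Shannon sampling theorem,
the minimum sampling rate (Nyquist rate) must be at least 2 * f_max.
Nyquist rate = 2 * 12 kHz = 24 kHz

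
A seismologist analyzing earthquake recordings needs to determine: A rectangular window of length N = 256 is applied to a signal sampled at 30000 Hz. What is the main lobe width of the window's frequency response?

For a rectangular window of length N,
the main lobe width in frequency is 2*f_s/N.
= 2*30000/256 = 1875/8 Hz
This determines the minimum frequency separation for resolving two sinusoids.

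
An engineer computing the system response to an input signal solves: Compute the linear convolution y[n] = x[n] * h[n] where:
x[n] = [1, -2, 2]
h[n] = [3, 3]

y[n] = sum_k x[k]*h[n-k]. Output length = len(x) + len(h) - 1 = 3 + 2 - 1 = 4.
y[0] = 1*3 = 3
y[1] = -2*3 + 1*3 = -3
y[2] = 2*3 + -2*3 = 0
y[3] = 2*3 = 6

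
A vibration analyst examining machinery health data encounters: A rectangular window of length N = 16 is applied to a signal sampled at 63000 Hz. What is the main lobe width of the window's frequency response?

For a rectangular window of length N,
the main lobe width in frequency is 2*f_s/N.
= 2*63000/16 = 7875 Hz
This determines the minimum frequency separation for resolving two sinusoids.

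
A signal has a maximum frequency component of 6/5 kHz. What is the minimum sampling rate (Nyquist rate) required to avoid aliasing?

By the Nyquist-Shannon sampling theorem,
the minimum sampling rate (Nyquist rate) must be at least 2 * f_max.
Nyquist rate = 2 * 6/5 kHz = 12/5 kHz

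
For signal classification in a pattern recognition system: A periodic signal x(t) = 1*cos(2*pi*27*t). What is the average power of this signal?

Average power of A*cos(wt) is A^2/2.
P = 1^2 / 2 = 1/2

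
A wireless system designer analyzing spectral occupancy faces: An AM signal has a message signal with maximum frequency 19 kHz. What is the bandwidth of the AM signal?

In AM (double-sideband), the bandwidth is twice the message frequency.
BW = 2 * f_m = 2 * 19 kHz = 38 kHz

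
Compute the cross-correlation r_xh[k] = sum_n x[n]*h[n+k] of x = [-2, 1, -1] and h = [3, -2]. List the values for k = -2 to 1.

Both sequences indexed from 0 and zero outside their support.
Lags with overlap: k = -2 to 1.
  r_xh[-2] = x[2]*h[0] = -3
  r_xh[-1] = x[1]*h[0] + x[2]*h[1] = 5
  r_xh[0] = x[0]*h[0] + x[1]*h[1] = -8
  r_xh[1] = x[0]*h[1] = 4
r_xh = [-3, 5, -8, 4] (for k = -2, ..., 1)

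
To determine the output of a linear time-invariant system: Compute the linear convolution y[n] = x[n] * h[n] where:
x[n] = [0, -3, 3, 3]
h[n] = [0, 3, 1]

y[n] = sum_k x[k]*h[n-k]. Output length = len(x) + len(h) - 1 = 4 + 3 - 1 = 6.
y[0] = 0*0 = 0
y[1] = -3*0 + 0*3 = 0
y[2] = 3*0 + -3*3 + 0*1 = -9
y[3] = 3*0 + 3*3 + -3*1 = 6
y[4] = 3*3 + 3*1 = 12
y[5] = 3*1 = 3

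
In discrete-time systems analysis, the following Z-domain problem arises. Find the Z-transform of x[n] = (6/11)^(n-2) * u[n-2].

Time-shifting property: if X(z) = Z{x[n]}, then Z{x[n-d]} = z^(-d) * X(z)
X(z) = z/(z - 6/11) for x[n] = (6/11)^n * u[n]
Z{x[n-2]} = z^(-2) * z/(z - 6/11) = z^(-1)/(z - 6/11)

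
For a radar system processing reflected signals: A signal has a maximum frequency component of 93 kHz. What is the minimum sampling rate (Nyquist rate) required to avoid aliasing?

By the Nyquist-Shannon sampling theorem,
the minimum sampling rate (Nyquist rate) must be at least 2 * f_max.
Nyquist rate = 2 * 93 kHz = 186 kHz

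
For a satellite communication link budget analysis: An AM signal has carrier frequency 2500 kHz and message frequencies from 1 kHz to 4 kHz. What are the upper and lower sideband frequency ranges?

Upper sideband (USB) = fc + [fm_low, fm_high] = 2500 + [1, 4] = [2501, 2504] kHz
Lower sideband (LSB) = fc - [fm_high, fm_low] = 2500 - [4, 1] = [2496, 2499] kHz
Total occupied spectrum: 2496 kHz to 2504 kHz (plus carrier at 2500 kHz)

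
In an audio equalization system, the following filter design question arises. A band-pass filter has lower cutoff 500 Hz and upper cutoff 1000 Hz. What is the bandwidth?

Bandwidth = f_high - f_low
= 1000 Hz - 500 Hz = 500 Hz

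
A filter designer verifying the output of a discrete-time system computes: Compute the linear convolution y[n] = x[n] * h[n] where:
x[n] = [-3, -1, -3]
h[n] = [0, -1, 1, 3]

y[n] = sum_k x[k]*h[n-k]. Output length = len(x) + len(h) - 1 = 3 + 4 - 1 = 6.
y[0] = -3*0 = 0
y[1] = -1*0 + -3*-1 = 3
y[2] = -3*0 + -1*-1 + -3*1 = -2
y[3] = -3*-1 + -1*1 + -3*3 = -7
y[4] = -3*1 + -1*3 = -6
y[5] = -3*3 = -9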